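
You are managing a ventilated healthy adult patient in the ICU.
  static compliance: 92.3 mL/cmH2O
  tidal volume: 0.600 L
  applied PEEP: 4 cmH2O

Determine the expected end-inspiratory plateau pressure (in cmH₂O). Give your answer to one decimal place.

10.5

Pplat = PEEP + Vt / Cstat = 4 + 600 / 92.3 = 4 + 6.501 = 10.501 cmH2O.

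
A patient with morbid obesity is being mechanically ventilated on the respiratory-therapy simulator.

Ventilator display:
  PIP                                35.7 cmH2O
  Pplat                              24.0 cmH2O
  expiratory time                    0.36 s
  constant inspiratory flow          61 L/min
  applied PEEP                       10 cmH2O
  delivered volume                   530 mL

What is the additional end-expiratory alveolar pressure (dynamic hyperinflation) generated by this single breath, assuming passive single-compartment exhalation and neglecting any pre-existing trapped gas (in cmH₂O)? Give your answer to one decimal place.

Flow: 61 L/min ÷ 60 = 1.0167 L/s.
R = (PIP − Pplat)/V̇ = (35.7 − 24.0) / 1.0167 = 11.7/1.0167 = 11.508 cmH2O·s/L.
C = Vt/(Pplat − PEEP) = 530.0 / (24.0 − 10) = 530.0/14.0 = 37.857 mL/cmH2O.
τ = R × C = 11.508 × 0.03786 L/cmH2O = 0.4357 s.
Fraction remaining = e^(−Te/τ) = e^(−0.36/0.4357) = 0.4377; trapped volume = 530.0 × 0.4377 = 231.98 mL.
Additional alveolar pressure from trapping ≈ V_trapped / C = 231.98 / 37.857 = 6.128 cmH2O.

6.1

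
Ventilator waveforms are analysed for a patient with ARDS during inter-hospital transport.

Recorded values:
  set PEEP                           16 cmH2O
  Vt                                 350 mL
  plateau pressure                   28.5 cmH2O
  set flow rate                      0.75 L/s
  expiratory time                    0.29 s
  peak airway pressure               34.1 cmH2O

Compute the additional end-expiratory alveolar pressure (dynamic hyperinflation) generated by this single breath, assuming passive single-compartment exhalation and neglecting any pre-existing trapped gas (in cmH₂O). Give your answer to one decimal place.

3.1

R = (PIP − Pplat)/V̇ = (34.1 − 28.5) / 0.75 = 5.6/0.75 = 7.467 cmH2O·s/L.
C = Vt/(Pplat − PEEP) = 350.0 / (28.5 − 16) = 350.0/12.5 = 28.0 mL/cmH2O.
τ = R × C = 7.467 × 0.028 L/cmH2O = 0.2091 s.
Fraction remaining = e^(−Te/τ) = e^(−0.29/0.2091) = 0.2498; trapped volume = 350.0 × 0.2498 = 87.43 mL.
Additional alveolar pressure from trapping ≈ V_trapped / C = 87.43 / 28.0 = 3.123 cmH2O.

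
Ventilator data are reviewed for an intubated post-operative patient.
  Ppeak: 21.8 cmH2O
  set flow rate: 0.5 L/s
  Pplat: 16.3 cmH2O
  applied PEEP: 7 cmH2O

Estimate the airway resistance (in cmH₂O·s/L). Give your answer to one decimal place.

Raw = (PIP − Pplat) / flow = (21.8 − 16.3) / 0.5 = 5.5 / 0.5 = 11.0 cmH2O·s/L.

11.0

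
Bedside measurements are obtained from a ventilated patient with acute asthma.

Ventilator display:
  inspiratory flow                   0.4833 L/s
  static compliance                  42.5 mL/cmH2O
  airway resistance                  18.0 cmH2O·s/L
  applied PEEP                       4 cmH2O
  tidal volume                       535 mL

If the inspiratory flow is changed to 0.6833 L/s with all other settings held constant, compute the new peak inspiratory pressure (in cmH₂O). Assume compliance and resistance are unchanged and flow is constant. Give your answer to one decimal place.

PIP = Vt/C + R·V̇ + PEEP (constant-flow equation of motion).
Only the resistive term changes: ΔPIP = R × ΔV̇ = 18.0 × (0.6833 − 0.4833) = 18.0 × 0.2 = 3.6 cmH2O.
Original PIP = 535/42.5 + 18.0×0.4833 + 4 = 25.288 cmH2O; new PIP = 25.288 + (3.6) = 28.888 cmH2O.

28.9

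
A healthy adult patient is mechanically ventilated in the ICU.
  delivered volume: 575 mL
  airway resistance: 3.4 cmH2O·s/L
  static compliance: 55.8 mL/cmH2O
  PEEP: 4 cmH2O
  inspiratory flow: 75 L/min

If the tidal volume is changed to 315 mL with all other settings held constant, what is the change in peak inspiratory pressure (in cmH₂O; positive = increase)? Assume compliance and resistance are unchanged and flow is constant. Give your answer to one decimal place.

-4.7

PIP = Vt/C + R·V̇ + PEEP (constant-flow equation of motion).
Only the elastic term changes: ΔPIP = ΔVt / C = (315 − 575) / 55.8 = -4.659 cmH2O.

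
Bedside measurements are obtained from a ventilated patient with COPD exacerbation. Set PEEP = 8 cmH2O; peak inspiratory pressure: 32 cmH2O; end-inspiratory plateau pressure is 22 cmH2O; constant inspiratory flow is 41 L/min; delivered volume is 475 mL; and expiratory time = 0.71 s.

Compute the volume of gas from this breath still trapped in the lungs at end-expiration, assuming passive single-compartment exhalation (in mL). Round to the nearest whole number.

114

Flow: 41 L/min ÷ 60 = 0.6833 L/s.
R = (PIP − Pplat)/V̇ = (32 − 22) / 0.6833 = 10.0/0.6833 = 14.635 cmH2O·s/L.
C = Vt/(Pplat − PEEP) = 475.0 / (22 − 8) = 475.0/14.0 = 33.929 mL/cmH2O.
τ = R × C = 14.635 × 0.03393 L/cmH2O = 0.4966 s.
Fraction remaining = e^(−Te/τ) = e^(−0.71/0.4966) = 0.2394.
Trapped volume = 475.0 × 0.2394 = 113.72 mL.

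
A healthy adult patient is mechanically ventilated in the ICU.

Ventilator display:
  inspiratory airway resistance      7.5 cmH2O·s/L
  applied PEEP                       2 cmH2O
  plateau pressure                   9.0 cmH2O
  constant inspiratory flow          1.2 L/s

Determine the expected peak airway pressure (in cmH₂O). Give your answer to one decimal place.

18.0

PIP = Pplat + Raw × flow = 9.0 + 7.5 × 1.2 = 9.0 + 9.0 = 18.0 cmH2O.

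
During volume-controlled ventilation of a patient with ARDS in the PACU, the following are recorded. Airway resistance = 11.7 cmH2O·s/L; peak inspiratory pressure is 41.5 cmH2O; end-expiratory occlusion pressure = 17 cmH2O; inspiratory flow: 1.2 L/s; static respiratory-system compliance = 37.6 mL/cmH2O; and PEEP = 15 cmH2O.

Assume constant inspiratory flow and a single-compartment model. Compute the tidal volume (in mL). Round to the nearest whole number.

Total PEEP = 17 cmH2O (set 15 + intrinsic 2); this is the baseline alveolar pressure.
Equation of motion (constant flow): PIP = Vt/C + R·V̇ + PEEP.
Vt/C = PIP − R·V̇ − PEEP = 41.5 − 14.04 − 17 = 10.46 cmH2O.
Vt = C × 10.46 = 37.6 × 10.46 = 393.3 mL.

393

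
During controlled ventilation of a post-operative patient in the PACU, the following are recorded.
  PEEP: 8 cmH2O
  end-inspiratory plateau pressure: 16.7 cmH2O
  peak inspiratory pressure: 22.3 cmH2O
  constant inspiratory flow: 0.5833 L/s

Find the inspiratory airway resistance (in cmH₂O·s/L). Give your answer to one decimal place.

9.6

Raw = (PIP − Pplat) / flow = (22.3 − 16.7) / 0.5833 = 5.6 / 0.5833 = 9.601 cmH2O·s/L.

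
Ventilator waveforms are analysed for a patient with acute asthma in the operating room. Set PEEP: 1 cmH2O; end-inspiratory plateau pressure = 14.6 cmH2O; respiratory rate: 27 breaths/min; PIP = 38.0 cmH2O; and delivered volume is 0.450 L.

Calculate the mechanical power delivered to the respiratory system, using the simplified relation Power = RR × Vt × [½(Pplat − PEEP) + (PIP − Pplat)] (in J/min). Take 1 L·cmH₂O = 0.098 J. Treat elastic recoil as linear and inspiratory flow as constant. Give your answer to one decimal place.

36.0

Per-breath work = Vt × [½(Pplat−PEEP) + (PIP−Pplat)] = 0.450 × [0.5×13.6 + 23.4] = 0.450 × 30.2 = 13.59 L·cmH2O.
Power = 27 × 13.59 = 366.93 L·cmH2O/min.
× 0.098 J/(L·cmH2O) → 35.959 J/min.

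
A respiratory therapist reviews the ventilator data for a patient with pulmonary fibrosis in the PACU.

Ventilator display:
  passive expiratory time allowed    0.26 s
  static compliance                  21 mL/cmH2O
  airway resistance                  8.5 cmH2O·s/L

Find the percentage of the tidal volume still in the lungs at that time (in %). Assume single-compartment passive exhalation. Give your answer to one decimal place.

23.3

τ = R × C = 8.5 × 21 mL/cmH2O = 8.5 × 0.021 L/cmH2O = 0.1785 s.
Passive exhalation: V(t)/V₀ = e^(−t/τ) = e^(−0.26/0.1785) = 0.233.
Fraction remaining = 0.233 → 23.3%.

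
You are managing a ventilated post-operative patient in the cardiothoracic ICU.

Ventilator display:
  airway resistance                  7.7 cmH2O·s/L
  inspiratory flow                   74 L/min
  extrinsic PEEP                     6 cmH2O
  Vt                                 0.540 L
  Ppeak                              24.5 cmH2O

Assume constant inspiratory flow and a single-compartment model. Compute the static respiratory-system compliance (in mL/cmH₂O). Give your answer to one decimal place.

Flow: 74 L/min ÷ 60 = 1.2333 L/s.
Equation of motion (constant flow): PIP = Vt/C + R·V̇ + PEEP.
Vt/C = PIP − R·V̇ − PEEP = 24.5 − 7.7×1.2333 − 6 = 24.5 − 9.496 − 6 = 9.004 cmH2O.
C = Vt / 9.004 = 540 / 9.004 = 59.973 mL/cmH2O.

60.0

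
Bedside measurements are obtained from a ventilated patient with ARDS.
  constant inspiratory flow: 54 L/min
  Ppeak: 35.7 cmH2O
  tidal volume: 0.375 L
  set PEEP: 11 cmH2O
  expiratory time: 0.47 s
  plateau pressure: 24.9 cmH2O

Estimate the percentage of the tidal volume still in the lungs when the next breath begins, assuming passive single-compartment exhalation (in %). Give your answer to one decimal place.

Flow: 54 L/min ÷ 60 = 0.9 L/s.
R = (PIP − Pplat)/V̇ = (35.7 − 24.9) / 0.9 = 10.8/0.9 = 12.0 cmH2O·s/L.
C = Vt/(Pplat − PEEP) = 375.0 / (24.9 − 11) = 375.0/13.9 = 26.978 mL/cmH2O.
τ = R × C = 12.0 × 0.02698 L/cmH2O = 0.3238 s.
Fraction remaining at end-expiration = e^(−Te/τ) = e^(−0.47/0.3238) = 0.2342 → 23.42%.

23.4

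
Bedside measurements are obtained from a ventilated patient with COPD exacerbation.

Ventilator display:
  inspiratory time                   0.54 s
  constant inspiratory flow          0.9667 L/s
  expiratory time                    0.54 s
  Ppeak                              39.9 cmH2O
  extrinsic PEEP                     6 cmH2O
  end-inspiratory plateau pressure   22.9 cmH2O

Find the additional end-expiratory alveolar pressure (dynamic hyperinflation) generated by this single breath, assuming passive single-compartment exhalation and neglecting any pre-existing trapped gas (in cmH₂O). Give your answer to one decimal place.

Vt = flow × Ti = 0.9667 L/s × 0.54 s × 1000 mL/L = 522.02 mL.
R = (PIP − Pplat)/V̇ = (39.9 − 22.9) / 0.9667 = 17.0/0.9667 = 17.586 cmH2O·s/L.
C = Vt/(Pplat − PEEP) = 522.02 / (22.9 − 6) = 522.02/16.9 = 30.889 mL/cmH2O.
τ = R × C = 17.586 × 0.03089 L/cmH2O = 0.5432 s.
Fraction remaining = e^(−Te/τ) = e^(−0.54/0.5432) = 0.3701; trapped volume = 522.02 × 0.3701 = 193.2 mL.
Additional alveolar pressure from trapping ≈ V_trapped / C = 193.2 / 30.889 = 6.255 cmH2O.

6.3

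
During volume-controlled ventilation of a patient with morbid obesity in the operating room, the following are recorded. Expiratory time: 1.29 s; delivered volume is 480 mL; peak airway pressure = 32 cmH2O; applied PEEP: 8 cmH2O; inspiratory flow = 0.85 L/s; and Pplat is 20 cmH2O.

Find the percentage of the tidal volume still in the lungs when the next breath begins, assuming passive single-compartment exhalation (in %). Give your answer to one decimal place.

R = (PIP − Pplat)/V̇ = (32 − 20) / 0.85 = 12.0/0.85 = 14.118 cmH2O·s/L.
C = Vt/(Pplat − PEEP) = 480.0 / (20 − 8) = 480.0/12.0 = 40.0 mL/cmH2O.
τ = R × C = 14.118 × 0.04 L/cmH2O = 0.5647 s.
Fraction remaining at end-expiration = e^(−Te/τ) = e^(−1.29/0.5647) = 0.1018 → 10.18%.

10.2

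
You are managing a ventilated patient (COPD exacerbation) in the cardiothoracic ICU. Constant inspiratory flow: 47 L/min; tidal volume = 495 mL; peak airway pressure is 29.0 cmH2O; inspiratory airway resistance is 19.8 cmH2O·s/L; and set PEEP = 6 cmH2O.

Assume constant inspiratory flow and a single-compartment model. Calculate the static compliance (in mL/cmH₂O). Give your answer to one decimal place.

Flow: 47 L/min ÷ 60 = 0.7833 L/s.
Equation of motion (constant flow): PIP = Vt/C + R·V̇ + PEEP.
Vt/C = PIP − R·V̇ − PEEP = 29.0 − 19.8×0.7833 − 6 = 29.0 − 15.509 − 6 = 7.491 cmH2O.
C = Vt / 7.491 = 495 / 7.491 = 66.079 mL/cmH2O.

66.1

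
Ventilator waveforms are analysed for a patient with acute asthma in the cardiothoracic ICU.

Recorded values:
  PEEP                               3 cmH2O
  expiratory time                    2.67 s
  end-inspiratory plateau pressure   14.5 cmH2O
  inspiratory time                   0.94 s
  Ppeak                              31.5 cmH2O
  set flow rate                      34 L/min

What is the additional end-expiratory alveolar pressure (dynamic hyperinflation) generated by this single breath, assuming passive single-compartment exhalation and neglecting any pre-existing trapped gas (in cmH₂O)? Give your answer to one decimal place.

Flow: 34 L/min ÷ 60 = 0.5667 L/s.
Vt = flow × Ti = 0.5667 L/s × 0.94 s × 1000 mL/L = 532.7 mL.
R = (PIP − Pplat)/V̇ = (31.5 − 14.5) / 0.5667 = 17.0/0.5667 = 29.998 cmH2O·s/L.
C = Vt/(Pplat − PEEP) = 532.7 / (14.5 − 3) = 532.7/11.5 = 46.322 mL/cmH2O.
τ = R × C = 29.998 × 0.04632 L/cmH2O = 1.39 s.
Fraction remaining = e^(−Te/τ) = e^(−2.67/1.39) = 0.1465; trapped volume = 532.7 × 0.1465 = 78.041 mL.
Additional alveolar pressure from trapping ≈ V_trapped / C = 78.041 / 46.322 = 1.685 cmH2O.

1.7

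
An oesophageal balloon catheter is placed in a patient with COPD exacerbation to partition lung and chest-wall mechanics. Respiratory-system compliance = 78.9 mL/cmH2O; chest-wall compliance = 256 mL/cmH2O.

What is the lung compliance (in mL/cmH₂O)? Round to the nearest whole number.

1/CL = 1/Crs − 1/Ccw.
1/CL = 1/78.9 − 1/256 = 0.008768.
CL = 114.05 mL/cmH2O.

114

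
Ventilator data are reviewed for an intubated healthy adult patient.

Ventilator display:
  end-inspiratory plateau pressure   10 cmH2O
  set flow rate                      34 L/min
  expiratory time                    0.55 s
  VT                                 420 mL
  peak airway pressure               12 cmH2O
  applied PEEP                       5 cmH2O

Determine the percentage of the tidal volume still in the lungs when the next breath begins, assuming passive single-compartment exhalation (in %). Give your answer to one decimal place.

Flow: 34 L/min ÷ 60 = 0.5667 L/s.
R = (PIP − Pplat)/V̇ = (12 − 10) / 0.5667 = 2.0/0.5667 = 3.529 cmH2O·s/L.
C = Vt/(Pplat − PEEP) = 420.0 / (10 − 5) = 420.0/5.0 = 84.0 mL/cmH2O.
τ = R × C = 3.529 × 0.084 L/cmH2O = 0.2964 s.
Fraction remaining at end-expiration = e^(−Te/τ) = e^(−0.55/0.2964) = 0.1564 → 15.64%.

15.6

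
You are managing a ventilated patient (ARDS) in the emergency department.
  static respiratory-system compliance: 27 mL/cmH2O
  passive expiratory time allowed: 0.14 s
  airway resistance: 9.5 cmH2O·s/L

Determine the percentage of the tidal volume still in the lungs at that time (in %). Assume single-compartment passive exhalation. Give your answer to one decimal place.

57.9

τ = R × C = 9.5 × 27 mL/cmH2O = 9.5 × 0.027 L/cmH2O = 0.2565 s.
Passive exhalation: V(t)/V₀ = e^(−t/τ) = e^(−0.14/0.2565) = 0.5794.
Fraction remaining = 0.5794 → 57.94%.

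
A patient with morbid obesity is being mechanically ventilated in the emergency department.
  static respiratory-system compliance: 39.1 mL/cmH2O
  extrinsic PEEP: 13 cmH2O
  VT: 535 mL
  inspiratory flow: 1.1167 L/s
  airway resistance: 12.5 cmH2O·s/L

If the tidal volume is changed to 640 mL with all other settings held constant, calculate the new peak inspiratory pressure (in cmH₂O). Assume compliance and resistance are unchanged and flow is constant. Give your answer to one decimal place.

43.3

PIP = Vt/C + R·V̇ + PEEP (constant-flow equation of motion).
Only the elastic term changes: ΔPIP = ΔVt / C = (640 − 535) / 39.1 = 2.685 cmH2O.
Original PIP = 535/39.1 + 12.5×1.1167 + 13 = 40.642 cmH2O; new PIP = 40.642 + (2.685) = 43.327 cmH2O.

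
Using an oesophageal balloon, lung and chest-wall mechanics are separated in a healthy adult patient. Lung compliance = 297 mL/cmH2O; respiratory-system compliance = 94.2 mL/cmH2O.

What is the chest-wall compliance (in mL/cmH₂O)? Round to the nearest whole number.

1/Ccw = 1/Crs − 1/CL.
1/Ccw = 1/94.2 − 1/297 = 0.007249.
Ccw = 137.95 mL/cmH2O.

138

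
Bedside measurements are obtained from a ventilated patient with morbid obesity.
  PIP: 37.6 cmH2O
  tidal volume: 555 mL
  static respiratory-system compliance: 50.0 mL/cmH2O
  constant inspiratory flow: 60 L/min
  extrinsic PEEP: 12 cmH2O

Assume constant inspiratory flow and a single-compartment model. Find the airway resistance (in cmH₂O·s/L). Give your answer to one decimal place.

14.5

Flow: 60 L/min ÷ 60 = 1 L/s.
Equation of motion (constant flow): PIP = Vt/C + R·V̇ + PEEP.
R·V̇ = PIP − Vt/C − PEEP = 37.6 − 555/50.0 − 12 = 37.6 − 11.1 − 12 = 14.5 cmH2O.
R = 14.5 / 1 = 14.5 cmH2O·s/L.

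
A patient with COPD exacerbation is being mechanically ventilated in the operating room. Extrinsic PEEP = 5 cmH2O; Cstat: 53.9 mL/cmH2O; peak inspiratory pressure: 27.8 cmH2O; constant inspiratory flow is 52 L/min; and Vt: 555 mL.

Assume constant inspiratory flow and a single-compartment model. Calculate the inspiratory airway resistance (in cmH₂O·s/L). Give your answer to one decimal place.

14.4

Flow: 52 L/min ÷ 60 = 0.8667 L/s.
Equation of motion (constant flow): PIP = Vt/C + R·V̇ + PEEP.
R·V̇ = PIP − Vt/C − PEEP = 27.8 − 555/53.9 − 5 = 27.8 − 10.297 − 5 = 12.503 cmH2O.
R = 12.503 / 0.8667 = 14.426 cmH2O·s/L.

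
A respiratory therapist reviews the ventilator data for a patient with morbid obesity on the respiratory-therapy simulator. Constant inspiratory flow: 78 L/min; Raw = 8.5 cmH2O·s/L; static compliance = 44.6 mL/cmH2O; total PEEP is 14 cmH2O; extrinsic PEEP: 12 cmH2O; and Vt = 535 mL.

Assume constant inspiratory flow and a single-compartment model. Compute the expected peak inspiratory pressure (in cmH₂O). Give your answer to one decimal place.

Flow: 78 L/min ÷ 60 = 1.3 L/s.
Total PEEP = 14 cmH2O (set 12 + intrinsic 2); this is the baseline alveolar pressure.
Equation of motion (constant flow): PIP = Vt/C + R·V̇ + PEEP.
PIP = 535/44.6 + 8.5×1.3 + 14 = 11.996 + 11.05 + 14 = 37.046 cmH2O.

37.0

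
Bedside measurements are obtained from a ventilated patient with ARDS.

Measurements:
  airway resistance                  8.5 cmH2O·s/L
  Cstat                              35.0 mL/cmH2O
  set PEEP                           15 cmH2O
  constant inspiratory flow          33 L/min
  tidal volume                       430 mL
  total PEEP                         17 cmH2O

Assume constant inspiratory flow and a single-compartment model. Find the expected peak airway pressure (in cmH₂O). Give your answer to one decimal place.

34.0

Flow: 33 L/min ÷ 60 = 0.55 L/s.
Total PEEP = 17 cmH2O (set 15 + intrinsic 2); this is the baseline alveolar pressure.
Equation of motion (constant flow): PIP = Vt/C + R·V̇ + PEEP.
PIP = 430/35.0 + 8.5×0.55 + 17 = 12.286 + 4.675 + 17 = 33.961 cmH2O.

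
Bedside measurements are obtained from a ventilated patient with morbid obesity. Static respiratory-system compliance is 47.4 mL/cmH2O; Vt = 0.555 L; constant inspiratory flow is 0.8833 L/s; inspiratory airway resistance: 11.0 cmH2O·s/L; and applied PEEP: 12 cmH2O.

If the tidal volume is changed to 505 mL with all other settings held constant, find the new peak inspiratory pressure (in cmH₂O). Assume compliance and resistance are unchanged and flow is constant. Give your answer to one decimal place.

PIP = Vt/C + R·V̇ + PEEP (constant-flow equation of motion).
Only the elastic term changes: ΔPIP = ΔVt / C = (505 − 555) / 47.4 = -1.055 cmH2O.
Original PIP = 555/47.4 + 11.0×0.8833 + 12 = 33.425 cmH2O; new PIP = 33.425 + (-1.055) = 32.37 cmH2O.

32.4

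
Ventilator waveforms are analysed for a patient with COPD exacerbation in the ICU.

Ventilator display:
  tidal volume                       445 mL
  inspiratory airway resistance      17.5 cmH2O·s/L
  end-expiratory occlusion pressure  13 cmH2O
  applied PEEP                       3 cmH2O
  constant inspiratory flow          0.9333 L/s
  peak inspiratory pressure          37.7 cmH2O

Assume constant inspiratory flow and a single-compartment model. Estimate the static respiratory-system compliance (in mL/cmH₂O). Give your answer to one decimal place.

53.2

Total PEEP = 13 cmH2O (set 3 + intrinsic 10); this is the baseline alveolar pressure.
Equation of motion (constant flow): PIP = Vt/C + R·V̇ + PEEP.
Vt/C = PIP − R·V̇ − PEEP = 37.7 − 17.5×0.9333 − 13 = 37.7 − 16.333 − 13 = 8.367 cmH2O.
C = Vt / 8.367 = 445 / 8.367 = 53.185 mL/cmH2O.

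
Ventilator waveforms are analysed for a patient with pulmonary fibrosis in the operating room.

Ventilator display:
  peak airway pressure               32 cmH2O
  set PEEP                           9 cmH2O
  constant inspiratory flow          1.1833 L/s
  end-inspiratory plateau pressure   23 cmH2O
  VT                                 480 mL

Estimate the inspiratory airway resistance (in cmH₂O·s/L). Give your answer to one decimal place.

7.6

Raw = (PIP − Pplat) / flow = (32 − 23) / 1.1833 = 9.0 / 1.1833 = 7.606 cmH2O·s/L.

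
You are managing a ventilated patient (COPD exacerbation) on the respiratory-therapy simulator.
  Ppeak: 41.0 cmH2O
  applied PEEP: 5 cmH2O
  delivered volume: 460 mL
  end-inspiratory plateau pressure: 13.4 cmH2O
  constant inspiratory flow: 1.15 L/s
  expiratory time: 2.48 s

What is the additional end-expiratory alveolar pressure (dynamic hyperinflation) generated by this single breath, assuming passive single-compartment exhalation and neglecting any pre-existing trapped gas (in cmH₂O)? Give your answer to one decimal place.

1.3

R = (PIP − Pplat)/V̇ = (41.0 − 13.4) / 1.15 = 27.6/1.15 = 24.0 cmH2O·s/L.
C = Vt/(Pplat − PEEP) = 460.0 / (13.4 − 5) = 460.0/8.4 = 54.762 mL/cmH2O.
τ = R × C = 24.0 × 0.05476 L/cmH2O = 1.314 s.
Fraction remaining = e^(−Te/τ) = e^(−2.48/1.314) = 0.1515; trapped volume = 460.0 × 0.1515 = 69.69 mL.
Additional alveolar pressure from trapping ≈ V_trapped / C = 69.69 / 54.762 = 1.273 cmH2O.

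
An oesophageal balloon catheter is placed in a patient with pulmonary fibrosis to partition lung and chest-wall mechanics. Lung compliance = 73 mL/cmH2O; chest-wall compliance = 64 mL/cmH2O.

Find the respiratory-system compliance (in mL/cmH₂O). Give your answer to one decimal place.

Lung and chest wall are elastances in series: 1/Crs = 1/CL + 1/Ccw.
1/Crs = 1/73 + 1/64 = 0.02932.
Crs = 34.106 mL/cmH2O.

34.1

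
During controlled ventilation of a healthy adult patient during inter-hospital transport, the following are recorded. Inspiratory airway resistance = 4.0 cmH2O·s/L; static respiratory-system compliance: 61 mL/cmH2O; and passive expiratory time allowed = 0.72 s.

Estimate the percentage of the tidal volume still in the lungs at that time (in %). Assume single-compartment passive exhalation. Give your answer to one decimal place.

5.2

τ = R × C = 4.0 × 61 mL/cmH2O = 4.0 × 0.061 L/cmH2O = 0.244 s.
Passive exhalation: V(t)/V₀ = e^(−t/τ) = e^(−0.72/0.244) = 0.0523.
Fraction remaining = 0.0523 → 5.23%.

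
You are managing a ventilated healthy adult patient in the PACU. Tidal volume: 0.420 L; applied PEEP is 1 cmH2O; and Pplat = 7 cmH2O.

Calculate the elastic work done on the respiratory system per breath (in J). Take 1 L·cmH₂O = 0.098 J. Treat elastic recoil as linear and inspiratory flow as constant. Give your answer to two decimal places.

Elastic work ≈ ½ × (Pplat − PEEP) × Vt = 0.5 × (7 − 1) × 0.420 L = 0.5 × 6.0 × 0.420 = 1.26 L·cmH2O.
× 0.098 J/(L·cmH2O) → 0.1235 J.

0.12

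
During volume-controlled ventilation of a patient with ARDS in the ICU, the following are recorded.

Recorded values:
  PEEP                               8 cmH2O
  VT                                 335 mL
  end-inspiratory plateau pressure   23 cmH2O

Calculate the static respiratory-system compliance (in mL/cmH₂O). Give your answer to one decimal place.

Cstat = Vt / (Pplat − PEEP) = 335 / (23 − 8) = 335 / 15.0 = 22.333 mL/cmH2O.

22.3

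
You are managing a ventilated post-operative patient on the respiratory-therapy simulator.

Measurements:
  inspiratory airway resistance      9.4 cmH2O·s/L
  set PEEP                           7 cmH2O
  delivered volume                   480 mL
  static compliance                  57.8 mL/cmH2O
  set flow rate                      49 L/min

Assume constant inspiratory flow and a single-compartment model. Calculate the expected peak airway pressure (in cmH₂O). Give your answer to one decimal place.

23.0

Flow: 49 L/min ÷ 60 = 0.8167 L/s.
Equation of motion (constant flow): PIP = Vt/C + R·V̇ + PEEP.
PIP = 480/57.8 + 9.4×0.8167 + 7 = 8.304 + 7.677 + 7 = 22.981 cmH2O.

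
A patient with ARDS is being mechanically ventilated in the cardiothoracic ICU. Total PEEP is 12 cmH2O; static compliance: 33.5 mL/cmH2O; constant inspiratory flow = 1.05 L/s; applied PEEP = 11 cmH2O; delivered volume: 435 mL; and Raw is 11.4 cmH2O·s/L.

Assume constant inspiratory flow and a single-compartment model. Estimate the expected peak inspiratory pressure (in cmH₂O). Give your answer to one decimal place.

37.0

Total PEEP = 12 cmH2O (set 11 + intrinsic 1); this is the baseline alveolar pressure.
Equation of motion (constant flow): PIP = Vt/C + R·V̇ + PEEP.
PIP = 435/33.5 + 11.4×1.05 + 12 = 12.985 + 11.97 + 12 = 36.955 cmH2O.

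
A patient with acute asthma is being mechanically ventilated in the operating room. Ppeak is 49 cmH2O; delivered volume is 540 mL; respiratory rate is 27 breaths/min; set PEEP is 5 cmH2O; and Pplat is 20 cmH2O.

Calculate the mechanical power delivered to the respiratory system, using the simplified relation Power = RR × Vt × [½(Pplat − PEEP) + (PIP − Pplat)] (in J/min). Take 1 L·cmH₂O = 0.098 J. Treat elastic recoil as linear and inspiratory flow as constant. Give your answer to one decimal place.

Per-breath work = Vt × [½(Pplat−PEEP) + (PIP−Pplat)] = 0.540 × [0.5×15.0 + 29.0] = 0.540 × 36.5 = 19.71 L·cmH2O.
Power = 27 × 19.71 = 532.17 L·cmH2O/min.
× 0.098 J/(L·cmH2O) → 52.153 J/min.

52.2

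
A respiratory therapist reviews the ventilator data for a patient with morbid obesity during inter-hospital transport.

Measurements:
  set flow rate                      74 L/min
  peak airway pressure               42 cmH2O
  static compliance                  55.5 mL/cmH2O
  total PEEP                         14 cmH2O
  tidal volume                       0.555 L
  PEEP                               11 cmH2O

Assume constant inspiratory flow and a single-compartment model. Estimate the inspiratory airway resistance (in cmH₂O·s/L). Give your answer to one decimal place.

14.6

Flow: 74 L/min ÷ 60 = 1.2333 L/s.
Total PEEP = 14 cmH2O (set 11 + intrinsic 3); this is the baseline alveolar pressure.
Equation of motion (constant flow): PIP = Vt/C + R·V̇ + PEEP.
R·V̇ = PIP − Vt/C − PEEP = 42 − 555/55.5 − 14 = 42 − 10.0 − 14 = 18.0 cmH2O.
R = 18.0 / 1.2333 = 14.595 cmH2O·s/L.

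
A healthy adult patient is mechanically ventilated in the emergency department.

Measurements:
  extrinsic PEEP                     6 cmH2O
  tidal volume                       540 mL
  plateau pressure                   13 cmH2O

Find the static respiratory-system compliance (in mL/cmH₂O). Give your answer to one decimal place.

Cstat = Vt / (Pplat − PEEP) = 540 / (13 − 6) = 540 / 7.0 = 77.143 mL/cmH2O.

77.1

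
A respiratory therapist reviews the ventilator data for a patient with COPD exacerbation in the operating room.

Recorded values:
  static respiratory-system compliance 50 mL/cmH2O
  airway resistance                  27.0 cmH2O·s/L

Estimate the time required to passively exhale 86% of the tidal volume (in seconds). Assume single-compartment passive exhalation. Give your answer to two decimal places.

2.65

τ = R × C = 27.0 × 50 mL/cmH2O = 27.0 × 0.050 L/cmH2O = 1.35 s.
Exhaled fraction f = 1 − e^(−t/τ) → t = −τ·ln(1 − f) = −1.35·ln(0.14) = 2.654 s.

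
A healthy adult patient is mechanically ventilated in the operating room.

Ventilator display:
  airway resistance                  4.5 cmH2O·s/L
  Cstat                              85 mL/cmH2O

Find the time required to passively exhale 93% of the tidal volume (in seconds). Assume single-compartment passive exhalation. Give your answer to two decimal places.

1.02

τ = R × C = 4.5 × 85 mL/cmH2O = 4.5 × 0.085 L/cmH2O = 0.3825 s.
Exhaled fraction f = 1 − e^(−t/τ) → t = −τ·ln(1 − f) = −0.3825·ln(0.07) = 1.017 s.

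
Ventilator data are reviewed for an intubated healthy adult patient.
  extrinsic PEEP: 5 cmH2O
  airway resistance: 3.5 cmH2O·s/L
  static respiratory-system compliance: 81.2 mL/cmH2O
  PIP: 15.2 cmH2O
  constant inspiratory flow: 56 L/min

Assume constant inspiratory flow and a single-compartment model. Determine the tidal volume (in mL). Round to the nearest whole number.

Flow: 56 L/min ÷ 60 = 0.9333 L/s.
Equation of motion (constant flow): PIP = Vt/C + R·V̇ + PEEP.
Vt/C = PIP − R·V̇ − PEEP = 15.2 − 3.267 − 5 = 6.933 cmH2O.
Vt = C × 6.933 = 81.2 × 6.933 = 562.96 mL.

563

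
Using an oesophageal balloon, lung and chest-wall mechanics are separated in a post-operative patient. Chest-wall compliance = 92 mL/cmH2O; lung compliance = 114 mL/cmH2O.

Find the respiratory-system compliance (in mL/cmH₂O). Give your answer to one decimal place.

Lung and chest wall are elastances in series: 1/Crs = 1/CL + 1/Ccw.
1/Crs = 1/114 + 1/92 = 0.01964.
Crs = 50.916 mL/cmH2O.

50.9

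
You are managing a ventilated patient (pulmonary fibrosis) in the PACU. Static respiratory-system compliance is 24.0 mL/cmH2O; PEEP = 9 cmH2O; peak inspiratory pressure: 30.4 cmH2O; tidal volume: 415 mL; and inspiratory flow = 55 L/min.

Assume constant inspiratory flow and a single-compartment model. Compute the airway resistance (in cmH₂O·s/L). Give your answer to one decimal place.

Flow: 55 L/min ÷ 60 = 0.9167 L/s.
Equation of motion (constant flow): PIP = Vt/C + R·V̇ + PEEP.
R·V̇ = PIP − Vt/C − PEEP = 30.4 − 415/24.0 − 9 = 30.4 − 17.292 − 9 = 4.108 cmH2O.
R = 4.108 / 0.9167 = 4.481 cmH2O·s/L.

4.5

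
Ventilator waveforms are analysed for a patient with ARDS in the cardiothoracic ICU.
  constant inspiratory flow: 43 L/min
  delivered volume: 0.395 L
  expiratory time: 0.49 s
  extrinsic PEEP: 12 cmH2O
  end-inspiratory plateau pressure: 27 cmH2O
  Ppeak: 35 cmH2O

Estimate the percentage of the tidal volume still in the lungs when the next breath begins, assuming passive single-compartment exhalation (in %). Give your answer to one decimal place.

18.9

Flow: 43 L/min ÷ 60 = 0.7167 L/s.
R = (PIP − Pplat)/V̇ = (35 − 27) / 0.7167 = 8.0/0.7167 = 11.162 cmH2O·s/L.
C = Vt/(Pplat − PEEP) = 395.0 / (27 − 12) = 395.0/15.0 = 26.333 mL/cmH2O.
τ = R × C = 11.162 × 0.02633 L/cmH2O = 0.2939 s.
Fraction remaining at end-expiration = e^(−Te/τ) = e^(−0.49/0.2939) = 0.1888 → 18.88%.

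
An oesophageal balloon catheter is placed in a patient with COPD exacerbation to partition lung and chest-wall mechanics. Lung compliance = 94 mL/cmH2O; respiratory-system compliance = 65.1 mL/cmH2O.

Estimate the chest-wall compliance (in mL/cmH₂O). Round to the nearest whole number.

212

1/Ccw = 1/Crs − 1/CL.
1/Ccw = 1/65.1 − 1/94 = 0.004723.
Ccw = 211.73 mL/cmH2O.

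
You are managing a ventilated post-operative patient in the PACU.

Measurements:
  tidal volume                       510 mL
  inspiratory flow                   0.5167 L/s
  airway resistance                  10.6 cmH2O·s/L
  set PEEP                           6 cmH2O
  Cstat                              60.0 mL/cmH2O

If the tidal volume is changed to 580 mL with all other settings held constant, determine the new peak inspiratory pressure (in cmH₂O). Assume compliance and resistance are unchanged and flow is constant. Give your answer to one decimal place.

21.1

PIP = Vt/C + R·V̇ + PEEP (constant-flow equation of motion).
Only the elastic term changes: ΔPIP = ΔVt / C = (580 − 510) / 60.0 = 1.167 cmH2O.
Original PIP = 510/60.0 + 10.6×0.5167 + 6 = 19.977 cmH2O; new PIP = 19.977 + (1.167) = 21.144 cmH2O.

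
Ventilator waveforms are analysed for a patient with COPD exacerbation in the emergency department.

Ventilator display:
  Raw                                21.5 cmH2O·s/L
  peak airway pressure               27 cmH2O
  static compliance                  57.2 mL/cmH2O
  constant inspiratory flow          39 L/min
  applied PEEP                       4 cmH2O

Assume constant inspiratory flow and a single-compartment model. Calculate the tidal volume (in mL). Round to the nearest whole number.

Flow: 39 L/min ÷ 60 = 0.65 L/s.
Equation of motion (constant flow): PIP = Vt/C + R·V̇ + PEEP.
Vt/C = PIP − R·V̇ − PEEP = 27 − 13.975 − 4 = 9.025 cmH2O.
Vt = C × 9.025 = 57.2 × 9.025 = 516.23 mL.

516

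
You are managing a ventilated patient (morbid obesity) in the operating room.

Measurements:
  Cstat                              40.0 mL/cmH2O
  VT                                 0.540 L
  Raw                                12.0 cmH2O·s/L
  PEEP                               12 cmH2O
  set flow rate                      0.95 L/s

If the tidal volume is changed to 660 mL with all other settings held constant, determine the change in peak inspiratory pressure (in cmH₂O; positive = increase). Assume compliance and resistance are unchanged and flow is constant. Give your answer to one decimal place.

PIP = Vt/C + R·V̇ + PEEP (constant-flow equation of motion).
Only the elastic term changes: ΔPIP = ΔVt / C = (660 − 540) / 40.0 = 3.0 cmH2O.

3.0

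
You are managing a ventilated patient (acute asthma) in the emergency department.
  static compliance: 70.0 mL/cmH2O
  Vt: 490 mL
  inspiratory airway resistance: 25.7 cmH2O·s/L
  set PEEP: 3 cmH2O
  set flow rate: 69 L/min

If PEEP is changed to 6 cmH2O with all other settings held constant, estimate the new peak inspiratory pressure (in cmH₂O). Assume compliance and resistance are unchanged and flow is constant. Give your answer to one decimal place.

Flow: 69 L/min ÷ 60 = 1.15 L/s.
PIP = Vt/C + R·V̇ + PEEP (constant-flow equation of motion).
Only the baseline term changes: ΔPIP = ΔPEEP = 6 − 3 = 3.0 cmH2O.
Original PIP = 490/70.0 + 25.7×1.15 + 3 = 39.555 cmH2O; new PIP = 39.555 + (3.0) = 42.555 cmH2O.

42.6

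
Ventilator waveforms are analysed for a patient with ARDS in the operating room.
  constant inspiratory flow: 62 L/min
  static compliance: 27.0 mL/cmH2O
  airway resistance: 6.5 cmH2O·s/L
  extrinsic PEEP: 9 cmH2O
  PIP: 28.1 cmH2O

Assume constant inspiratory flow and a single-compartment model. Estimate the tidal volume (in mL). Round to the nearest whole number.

Flow: 62 L/min ÷ 60 = 1.0333 L/s.
Equation of motion (constant flow): PIP = Vt/C + R·V̇ + PEEP.
Vt/C = PIP − R·V̇ − PEEP = 28.1 − 6.716 − 9 = 12.384 cmH2O.
Vt = C × 12.384 = 27.0 × 12.384 = 334.37 mL.

334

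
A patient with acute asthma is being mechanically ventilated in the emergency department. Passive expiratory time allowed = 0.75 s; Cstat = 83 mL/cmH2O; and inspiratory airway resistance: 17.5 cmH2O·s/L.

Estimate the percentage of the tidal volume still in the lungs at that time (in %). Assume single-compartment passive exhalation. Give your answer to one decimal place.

59.7

τ = R × C = 17.5 × 83 mL/cmH2O = 17.5 × 0.083 L/cmH2O = 1.453 s.
Passive exhalation: V(t)/V₀ = e^(−t/τ) = e^(−0.75/1.453) = 0.5968.
Fraction remaining = 0.5968 → 59.68%.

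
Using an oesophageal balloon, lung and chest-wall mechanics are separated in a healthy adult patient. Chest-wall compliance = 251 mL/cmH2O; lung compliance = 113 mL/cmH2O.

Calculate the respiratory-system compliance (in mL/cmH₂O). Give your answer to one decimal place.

77.9

Lung and chest wall are elastances in series: 1/Crs = 1/CL + 1/Ccw.
1/Crs = 1/113 + 1/251 = 0.01283.
Crs = 77.942 mL/cmH2O.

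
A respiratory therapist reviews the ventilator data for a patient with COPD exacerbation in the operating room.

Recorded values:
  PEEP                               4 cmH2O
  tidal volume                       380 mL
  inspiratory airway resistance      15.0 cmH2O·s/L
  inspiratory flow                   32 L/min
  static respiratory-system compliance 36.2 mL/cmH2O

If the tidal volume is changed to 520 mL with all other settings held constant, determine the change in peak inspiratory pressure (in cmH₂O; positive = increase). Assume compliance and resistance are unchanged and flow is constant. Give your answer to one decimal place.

3.9

PIP = Vt/C + R·V̇ + PEEP (constant-flow equation of motion).
Only the elastic term changes: ΔPIP = ΔVt / C = (520 − 380) / 36.2 = 3.867 cmH2O.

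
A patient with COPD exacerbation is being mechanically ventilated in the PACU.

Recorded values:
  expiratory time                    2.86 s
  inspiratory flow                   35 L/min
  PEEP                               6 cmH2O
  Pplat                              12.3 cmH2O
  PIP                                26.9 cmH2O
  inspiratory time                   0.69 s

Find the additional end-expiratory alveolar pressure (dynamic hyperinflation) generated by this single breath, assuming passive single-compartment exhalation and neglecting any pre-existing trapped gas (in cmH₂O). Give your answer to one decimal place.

1.1

Flow: 35 L/min ÷ 60 = 0.5833 L/s.
Vt = flow × Ti = 0.5833 L/s × 0.69 s × 1000 mL/L = 402.48 mL.
R = (PIP − Pplat)/V̇ = (26.9 − 12.3) / 0.5833 = 14.6/0.5833 = 25.03 cmH2O·s/L.
C = Vt/(Pplat − PEEP) = 402.48 / (12.3 − 6) = 402.48/6.3 = 63.886 mL/cmH2O.
τ = R × C = 25.03 × 0.06389 L/cmH2O = 1.599 s.
Fraction remaining = e^(−Te/τ) = e^(−2.86/1.599) = 0.1672; trapped volume = 402.48 × 0.1672 = 67.295 mL.
Additional alveolar pressure from trapping ≈ V_trapped / C = 67.295 / 63.886 = 1.053 cmH2O.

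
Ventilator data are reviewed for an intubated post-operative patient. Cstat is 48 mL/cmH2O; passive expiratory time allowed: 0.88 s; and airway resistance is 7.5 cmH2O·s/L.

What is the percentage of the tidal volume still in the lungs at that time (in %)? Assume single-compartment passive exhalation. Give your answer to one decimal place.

τ = R × C = 7.5 × 48 mL/cmH2O = 7.5 × 0.048 L/cmH2O = 0.36 s.
Passive exhalation: V(t)/V₀ = e^(−t/τ) = e^(−0.88/0.36) = 0.08677.
Fraction remaining = 0.08677 → 8.677%.

8.7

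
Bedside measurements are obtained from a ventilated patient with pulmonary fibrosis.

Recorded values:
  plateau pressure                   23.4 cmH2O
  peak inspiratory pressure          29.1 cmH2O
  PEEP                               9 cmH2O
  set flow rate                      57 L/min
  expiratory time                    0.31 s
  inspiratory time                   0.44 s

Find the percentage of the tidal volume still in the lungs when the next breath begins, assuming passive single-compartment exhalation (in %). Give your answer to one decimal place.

Flow: 57 L/min ÷ 60 = 0.95 L/s.
Vt = flow × Ti = 0.95 L/s × 0.44 s × 1000 mL/L = 418.0 mL.
R = (PIP − Pplat)/V̇ = (29.1 − 23.4) / 0.95 = 5.7/0.95 = 6.0 cmH2O·s/L.
C = Vt/(Pplat − PEEP) = 418.0 / (23.4 − 9) = 418.0/14.4 = 29.028 mL/cmH2O.
τ = R × C = 6.0 × 0.02903 L/cmH2O = 0.1742 s.
Fraction remaining at end-expiration = e^(−Te/τ) = e^(−0.31/0.1742) = 0.1687 → 16.87%.

16.9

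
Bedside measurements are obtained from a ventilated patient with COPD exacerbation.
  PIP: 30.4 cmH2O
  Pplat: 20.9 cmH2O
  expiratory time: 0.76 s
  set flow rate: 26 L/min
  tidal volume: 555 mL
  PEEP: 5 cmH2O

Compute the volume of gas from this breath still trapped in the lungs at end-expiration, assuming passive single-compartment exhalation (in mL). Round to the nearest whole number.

206

Flow: 26 L/min ÷ 60 = 0.4333 L/s.
R = (PIP − Pplat)/V̇ = (30.4 − 20.9) / 0.4333 = 9.5/0.4333 = 21.925 cmH2O·s/L.
C = Vt/(Pplat − PEEP) = 555.0 / (20.9 − 5) = 555.0/15.9 = 34.906 mL/cmH2O.
τ = R × C = 21.925 × 0.03491 L/cmH2O = 0.7654 s.
Fraction remaining = e^(−Te/τ) = e^(−0.76/0.7654) = 0.3705.
Trapped volume = 555.0 × 0.3705 = 205.63 mL.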